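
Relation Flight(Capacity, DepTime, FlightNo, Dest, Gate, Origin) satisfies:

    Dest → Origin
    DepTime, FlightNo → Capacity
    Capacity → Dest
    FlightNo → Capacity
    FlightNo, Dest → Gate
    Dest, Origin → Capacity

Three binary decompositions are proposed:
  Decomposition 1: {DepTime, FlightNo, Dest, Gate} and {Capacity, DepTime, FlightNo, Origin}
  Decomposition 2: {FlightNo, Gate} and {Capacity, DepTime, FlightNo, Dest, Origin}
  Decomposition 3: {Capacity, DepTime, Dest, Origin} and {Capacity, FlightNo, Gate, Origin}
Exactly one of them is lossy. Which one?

Decomposition 3

Decomposition 1: common = {DepTime, FlightNo}, closure = {Capacity, DepTime, FlightNo, Dest, Gate, Origin} → lossless.
Decomposition 2: common = {FlightNo}, closure = {Capacity, FlightNo, Dest, Gate, Origin} → lossless.
Decomposition 3: common = {Capacity, Origin}, closure = {Capacity, Dest, Origin} → lossy.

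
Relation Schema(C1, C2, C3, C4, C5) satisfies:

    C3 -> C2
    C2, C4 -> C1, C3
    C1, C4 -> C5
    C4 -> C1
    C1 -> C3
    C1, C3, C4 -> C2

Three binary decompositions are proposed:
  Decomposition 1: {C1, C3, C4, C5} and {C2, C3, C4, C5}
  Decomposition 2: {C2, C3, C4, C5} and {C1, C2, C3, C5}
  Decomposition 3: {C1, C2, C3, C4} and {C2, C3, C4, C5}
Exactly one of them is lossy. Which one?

Decomposition 2

Decomposition 1: common = {C3, C4, C5}, closure = {C1, C2, C3, C4, C5} → lossless.
Decomposition 2: common = {C2, C3, C5}, closure = {C2, C3, C5} → lossy.
Decomposition 3: common = {C2, C3, C4}, closure = {C1, C2, C3, C4, C5} → lossless.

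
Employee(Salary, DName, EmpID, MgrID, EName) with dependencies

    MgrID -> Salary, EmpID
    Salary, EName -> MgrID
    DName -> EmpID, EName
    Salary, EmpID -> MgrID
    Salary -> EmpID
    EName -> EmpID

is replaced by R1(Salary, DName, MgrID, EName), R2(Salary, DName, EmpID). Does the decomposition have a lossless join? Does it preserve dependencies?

lossless but not dependency-preserving

Lossless test: (Salary, DName)⁺ = {Salary, DName, EmpID, MgrID, EName}, which contains all of one fragment — lossless.
Dependency preservation: the restricted closure of {EName} across the fragments never reaches {EmpID}, so EName → EmpID cannot be enforced without a join — not preserved.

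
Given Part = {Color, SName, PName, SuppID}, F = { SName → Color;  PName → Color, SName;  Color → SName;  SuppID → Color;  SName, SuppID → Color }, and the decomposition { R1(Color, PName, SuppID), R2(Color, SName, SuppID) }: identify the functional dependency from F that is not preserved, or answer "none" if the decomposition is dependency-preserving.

SName → Color lies within R2.
PName → Color, SName: restricted closure across fragments reaches Color, SName.
Color → SName lies within R2.
SuppID → Color lies within R1.
SName, SuppID → Color lies within R2.
Every dependency is enforceable on the fragments, so the decomposition is dependency-preserving.

none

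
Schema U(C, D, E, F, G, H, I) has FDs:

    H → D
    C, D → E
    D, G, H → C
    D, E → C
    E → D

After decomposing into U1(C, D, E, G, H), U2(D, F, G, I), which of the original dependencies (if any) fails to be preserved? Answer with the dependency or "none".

none

H → D lies within U1.
C, D → E lies within U1.
D, G, H → C lies within U1.
D, E → C lies within U1.
E → D lies within U1.
Every dependency is enforceable on the fragments, so the decomposition is dependency-preserving.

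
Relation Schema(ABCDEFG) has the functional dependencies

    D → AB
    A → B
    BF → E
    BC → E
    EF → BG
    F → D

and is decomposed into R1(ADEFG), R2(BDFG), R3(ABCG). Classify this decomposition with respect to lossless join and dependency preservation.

Lossless test (chase): Rows 1 and 2 agree on D; apply D→AB and equate their AB entries. Rows 1 and 2 agree on BF; apply BF→E and equate their E entries. No row becomes fully distinguished — the join is lossy.
Dependency preservation: the restricted closure of {BC} across the fragments never reaches {E}, so BC → E cannot be enforced without a join — not preserved.

lossy and not dependency-preserving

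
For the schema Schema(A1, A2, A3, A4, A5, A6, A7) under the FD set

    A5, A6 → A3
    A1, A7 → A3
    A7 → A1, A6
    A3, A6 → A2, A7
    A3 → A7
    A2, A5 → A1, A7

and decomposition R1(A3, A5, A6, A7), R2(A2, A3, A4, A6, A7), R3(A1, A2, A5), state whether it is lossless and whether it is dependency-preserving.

Lossless test (chase): Rows 1 and 2 agree on A7; apply A7→A1, A6 and equate their A1, A6 entries. Rows 1 and 2 agree on A3, A6; apply A3, A6→A2, A7 and equate their A2, A7 entries. Rows 1 and 3 agree on A2, A5; apply A2, A5→A1, A7 and equate their A1, A7 entries. Rows 1 and 3 agree on A1, A7; apply A1, A7→A3 and equate their A3 entries. Rows 1 and 3 agree on A7; apply A7→A1, A6 and equate their A1, A6 entries. No row becomes fully distinguished — the join is lossy.
Dependency preservation: the restricted closure of {A7} across the fragments never reaches {A1, A6}, so A7 → A1, A6 cannot be enforced without a join — not preserved.

lossy and not dependency-preserving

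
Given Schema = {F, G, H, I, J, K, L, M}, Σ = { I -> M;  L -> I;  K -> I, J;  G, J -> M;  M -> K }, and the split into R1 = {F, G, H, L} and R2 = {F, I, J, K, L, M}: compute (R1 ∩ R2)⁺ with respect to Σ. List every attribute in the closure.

F, I, J, K, L, M

R1 ∩ R2 = {F, L}.
L → I applies, adding I
I → M applies, adding M
M → K applies, adding K
K → I, J applies, adding J
Closure: {F, I, J, K, L, M}.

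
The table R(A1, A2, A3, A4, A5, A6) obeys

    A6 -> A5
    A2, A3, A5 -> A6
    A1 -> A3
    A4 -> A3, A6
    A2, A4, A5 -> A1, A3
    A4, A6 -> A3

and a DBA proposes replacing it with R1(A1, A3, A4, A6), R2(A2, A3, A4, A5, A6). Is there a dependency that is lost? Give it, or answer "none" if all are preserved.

Check A2, A4, A5 → A1, A3: no single fragment contains all of {A1, A2, A3, A4, A5}, and the restricted closure of {A2, A4, A5} across the fragments never reaches {A1, A3}.
A6 → A5 is preserved.
A2, A3, A5 → A6 is preserved.
A1 → A3 is preserved.
A4 → A3, A6 is preserved.
A4, A6 → A3 is preserved.

A2, A4, A5 -> A1, A3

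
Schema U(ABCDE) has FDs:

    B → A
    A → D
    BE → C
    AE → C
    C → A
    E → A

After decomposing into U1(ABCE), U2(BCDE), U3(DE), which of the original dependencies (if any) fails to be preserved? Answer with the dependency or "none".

Check A → D: no single fragment contains all of {AD}, and the restricted closure of {A} across the fragments never reaches {D}.
B → A is preserved.
BE → C is preserved.
AE → C is preserved.
C → A is preserved.
E → A is preserved.

A → D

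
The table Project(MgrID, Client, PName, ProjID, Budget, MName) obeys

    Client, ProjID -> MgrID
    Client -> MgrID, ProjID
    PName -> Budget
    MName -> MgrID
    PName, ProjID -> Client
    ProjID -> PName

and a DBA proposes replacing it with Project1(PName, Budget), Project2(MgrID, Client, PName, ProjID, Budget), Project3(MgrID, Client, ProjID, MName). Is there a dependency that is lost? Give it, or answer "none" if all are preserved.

none

Client, ProjID → MgrID lies within Project2.
Client → MgrID, ProjID lies within Project2.
PName → Budget lies within Project1.
MName → MgrID lies within Project3.
PName, ProjID → Client lies within Project2.
ProjID → PName lies within Project2.
Every dependency is enforceable on the fragments, so the decomposition is dependency-preserving.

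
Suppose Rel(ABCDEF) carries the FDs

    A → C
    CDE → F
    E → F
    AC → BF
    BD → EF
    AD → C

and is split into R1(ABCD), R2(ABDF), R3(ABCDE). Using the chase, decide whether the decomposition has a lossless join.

Chase test. Columns are ABCDEF; row i has aⱼ where attribute j ∈ Ri, else bᵢⱼ.
Initial tableau (one row per fragment):
  row 1: a1 a2 a3 a4 b15 b16
  row 2: a1 a2 b23 a4 b25 a6
  row 3: a1 a2 a3 a4 a5 b36
Rows 1 and 2 agree on A; apply A→C and equate their C entries.
Rows 1 and 2 agree on AC; apply AC→BF and equate their BF entries.
Rows 1 and 3 agree on AC; apply AC→BF and equate their BF entries.
Rows 1 and 2 agree on BD; apply BD→EF and equate their EF entries.
Rows 1 and 3 agree on BD; apply BD→EF and equate their EF entries.
Row 1 is now all distinguished symbols — the join is lossless.

Yes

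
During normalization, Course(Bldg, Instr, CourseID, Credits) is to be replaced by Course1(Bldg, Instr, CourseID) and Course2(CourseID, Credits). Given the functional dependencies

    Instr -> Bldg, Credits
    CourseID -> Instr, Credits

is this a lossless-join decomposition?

Yes

Common attributes: Course1 ∩ Course2 = {CourseID}.
Closure of {CourseID}: CourseID → Instr, Credits applies, adding Instr, Credits; Instr → Bldg, Credits applies, adding Bldg. So (CourseID)⁺ = {Bldg, Instr, CourseID, Credits}.
This closure contains every attribute of Course1, so Course1 ∩ Course2 → Course1. The join is lossless.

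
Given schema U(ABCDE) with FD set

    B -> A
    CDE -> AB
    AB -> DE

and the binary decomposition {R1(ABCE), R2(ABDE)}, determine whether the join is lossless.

Yes

Common attributes: R1 ∩ R2 = {ABE}.
Closure of {ABE}: AB → DE applies, adding D. So (ABE)⁺ = {ABDE}.
This closure contains every attribute of R2, so R1 ∩ R2 → R2. The join is lossless.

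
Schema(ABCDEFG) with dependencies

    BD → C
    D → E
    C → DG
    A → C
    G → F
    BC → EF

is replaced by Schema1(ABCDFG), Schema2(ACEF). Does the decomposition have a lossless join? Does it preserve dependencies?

lossless but not dependency-preserving

Lossless test: (ACF)⁺ = {ACDEFG}, which contains all of one fragment — lossless.
Dependency preservation: the restricted closure of {D} across the fragments never reaches {E}, so D → E cannot be enforced without a join — not preserved.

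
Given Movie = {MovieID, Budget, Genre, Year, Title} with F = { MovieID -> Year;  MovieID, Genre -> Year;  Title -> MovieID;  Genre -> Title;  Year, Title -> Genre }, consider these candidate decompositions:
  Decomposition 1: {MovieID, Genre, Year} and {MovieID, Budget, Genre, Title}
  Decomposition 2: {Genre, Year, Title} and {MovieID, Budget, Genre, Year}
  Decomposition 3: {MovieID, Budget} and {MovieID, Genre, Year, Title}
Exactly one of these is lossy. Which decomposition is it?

Decomposition 1: common = {MovieID, Genre}, closure = {MovieID, Genre, Year, Title} → lossless.
Decomposition 2: common = {Genre, Year}, closure = {MovieID, Genre, Year, Title} → lossless.
Decomposition 3: common = {MovieID}, closure = {MovieID, Year} → lossy.

Decomposition 3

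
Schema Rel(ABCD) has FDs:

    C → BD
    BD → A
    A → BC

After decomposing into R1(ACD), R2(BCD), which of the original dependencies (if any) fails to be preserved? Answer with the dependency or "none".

C → BD lies within R2.
BD → A: restricted closure across fragments reaches A.
A → BC: restricted closure across fragments reaches BC.
Every dependency is enforceable on the fragments, so the decomposition is dependency-preserving.

none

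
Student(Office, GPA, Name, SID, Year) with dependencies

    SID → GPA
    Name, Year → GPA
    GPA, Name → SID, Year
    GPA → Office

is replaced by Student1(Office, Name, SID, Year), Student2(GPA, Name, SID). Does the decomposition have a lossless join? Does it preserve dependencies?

Lossless test: (Name, SID)⁺ = {Office, GPA, Name, SID, Year}, which contains all of one fragment — lossless.
Dependency preservation: the restricted closure of {GPA} across the fragments never reaches {Office}, so GPA → Office cannot be enforced without a join — not preserved.

lossless but not dependency-preserving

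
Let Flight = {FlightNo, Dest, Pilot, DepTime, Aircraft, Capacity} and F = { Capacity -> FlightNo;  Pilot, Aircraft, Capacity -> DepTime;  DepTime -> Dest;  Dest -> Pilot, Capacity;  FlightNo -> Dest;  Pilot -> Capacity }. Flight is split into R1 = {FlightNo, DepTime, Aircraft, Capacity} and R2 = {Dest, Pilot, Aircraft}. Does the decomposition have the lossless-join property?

No

Common attributes: R1 ∩ R2 = {Aircraft}.
No dependency enlarges {Aircraft}, so (Aircraft)⁺ = {Aircraft}.
The closure contains neither all of R1 = {FlightNo, DepTime, Aircraft, Capacity} nor all of R2 = {Dest, Pilot, Aircraft}, so the common attributes are not a superkey of either fragment. The join is lossy.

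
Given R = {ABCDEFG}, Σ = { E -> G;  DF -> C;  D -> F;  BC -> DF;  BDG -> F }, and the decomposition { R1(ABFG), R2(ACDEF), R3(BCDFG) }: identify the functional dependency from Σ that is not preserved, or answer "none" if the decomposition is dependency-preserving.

E -> G

Check E → G: no single fragment contains all of {EG}, and the restricted closure of {E} across the fragments never reaches {G}.
DF → C is preserved.
D → F is preserved.
BC → DF is preserved.
BDG → F is preserved.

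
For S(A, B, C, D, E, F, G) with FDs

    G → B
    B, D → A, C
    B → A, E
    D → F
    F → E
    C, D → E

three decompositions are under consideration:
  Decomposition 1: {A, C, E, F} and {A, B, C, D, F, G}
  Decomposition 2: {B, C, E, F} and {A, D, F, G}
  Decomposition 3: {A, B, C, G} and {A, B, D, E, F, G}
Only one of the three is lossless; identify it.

Decomposition 1

Decomposition 1: common = {A, C, F}, closure = {A, C, E, F} → lossless.
Decomposition 2: common = {F}, closure = {E, F} → lossy.
Decomposition 3: common = {A, B, G}, closure = {A, B, E, G} → lossy.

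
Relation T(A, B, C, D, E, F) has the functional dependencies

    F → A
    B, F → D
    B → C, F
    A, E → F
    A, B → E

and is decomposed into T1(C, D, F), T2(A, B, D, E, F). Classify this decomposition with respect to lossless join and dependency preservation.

lossy and not dependency-preserving

Lossless test: (D, F)⁺ = {A, D, F}, which is a superkey of neither fragment — lossy.
Dependency preservation: the restricted closure of {B} across the fragments never reaches {C, F}, so B → C, F cannot be enforced without a join — not preserved.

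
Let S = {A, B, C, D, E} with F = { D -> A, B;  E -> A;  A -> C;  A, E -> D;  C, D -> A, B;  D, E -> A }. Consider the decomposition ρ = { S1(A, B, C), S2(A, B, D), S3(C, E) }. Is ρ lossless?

Chase test. Columns are A, B, C, D, E; row i has aⱼ where attribute j ∈ Si, else bᵢⱼ.
Initial tableau (one row per fragment):
  row 1: a1 a2 a3 b14 b15
  row 2: a1 a2 b23 a4 b25
  row 3: b31 b32 a3 b34 a5
Rows 1 and 2 agree on A; apply A→C and equate their C entries.
No row becomes fully distinguished — the join is lossy.

No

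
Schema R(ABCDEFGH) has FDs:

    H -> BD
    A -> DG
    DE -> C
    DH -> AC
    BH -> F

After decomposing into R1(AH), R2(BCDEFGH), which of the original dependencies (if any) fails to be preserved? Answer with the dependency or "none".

A -> DG

Check A → DG: no single fragment contains all of {ADG}, and the restricted closure of {A} across the fragments never reaches {DG}.
H → BD is preserved.
DE → C is preserved.
DH → AC is preserved.
BH → F is preserved.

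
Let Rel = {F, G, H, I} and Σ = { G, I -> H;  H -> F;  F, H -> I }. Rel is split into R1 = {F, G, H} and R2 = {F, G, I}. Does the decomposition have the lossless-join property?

Common attributes: R1 ∩ R2 = {F, G}.
No dependency enlarges {F, G}, so (F, G)⁺ = {F, G}.
The closure contains neither all of R1 = {F, G, H} nor all of R2 = {F, G, I}, so the common attributes are not a superkey of either fragment. The join is lossy.

No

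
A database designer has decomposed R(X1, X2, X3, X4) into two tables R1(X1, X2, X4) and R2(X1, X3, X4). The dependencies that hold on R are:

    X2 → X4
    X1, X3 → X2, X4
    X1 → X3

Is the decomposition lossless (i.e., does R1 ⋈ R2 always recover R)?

Yes

Common attributes: R1 ∩ R2 = {X1, X4}.
Closure of {X1, X4}: X1 → X3 applies, adding X3; X1, X3 → X2, X4 applies, adding X2. So (X1, X4)⁺ = {X1, X2, X3, X4}.
This closure contains every attribute of R1, so R1 ∩ R2 → R1. The join is lossless.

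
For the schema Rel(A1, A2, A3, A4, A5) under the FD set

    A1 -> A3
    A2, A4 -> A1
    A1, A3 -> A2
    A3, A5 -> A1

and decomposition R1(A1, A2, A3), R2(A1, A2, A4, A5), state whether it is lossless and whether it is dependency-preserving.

lossless but not dependency-preserving

Lossless test: (A1, A2)⁺ = {A1, A2, A3}, which contains all of one fragment — lossless.
Dependency preservation: the restricted closure of {A3, A5} across the fragments never reaches {A1}, so A3, A5 → A1 cannot be enforced without a join — not preserved.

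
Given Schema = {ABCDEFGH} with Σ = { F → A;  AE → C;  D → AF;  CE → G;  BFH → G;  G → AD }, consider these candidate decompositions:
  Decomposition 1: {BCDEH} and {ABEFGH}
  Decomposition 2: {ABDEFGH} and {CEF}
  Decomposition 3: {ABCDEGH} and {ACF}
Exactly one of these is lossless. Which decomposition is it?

Decomposition 2

Decomposition 1: common = {BEH}, closure = {BEH} → lossy.
Decomposition 2: common = {EF}, closure = {ACDEFG} → lossless.
Decomposition 3: common = {AC}, closure = {AC} → lossy.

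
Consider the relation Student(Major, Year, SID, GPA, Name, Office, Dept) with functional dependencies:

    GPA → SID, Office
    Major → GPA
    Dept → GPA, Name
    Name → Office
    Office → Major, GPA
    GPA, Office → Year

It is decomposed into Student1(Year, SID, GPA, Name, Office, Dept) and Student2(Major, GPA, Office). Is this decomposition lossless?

Yes

Common attributes: Student1 ∩ Student2 = {GPA, Office}.
Closure of {GPA, Office}: GPA → SID, Office applies, adding SID; Office → Major, GPA applies, adding Major; GPA, Office → Year applies, adding Year. So (GPA, Office)⁺ = {Major, Year, SID, GPA, Office}.
This closure contains every attribute of Student2, so Student1 ∩ Student2 → Student2. The join is lossless.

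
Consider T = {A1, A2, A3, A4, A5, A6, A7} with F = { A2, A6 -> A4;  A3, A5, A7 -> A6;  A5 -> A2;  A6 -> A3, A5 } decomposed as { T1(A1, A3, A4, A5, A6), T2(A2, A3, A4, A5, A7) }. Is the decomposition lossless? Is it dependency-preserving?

lossy and not dependency-preserving

Lossless test: (A3, A4, A5)⁺ = {A2, A3, A4, A5}, which is a superkey of neither fragment — lossy.
Dependency preservation: the restricted closure of {A3, A5, A7} across the fragments never reaches {A6}, so A3, A5, A7 → A6 cannot be enforced without a join — not preserved.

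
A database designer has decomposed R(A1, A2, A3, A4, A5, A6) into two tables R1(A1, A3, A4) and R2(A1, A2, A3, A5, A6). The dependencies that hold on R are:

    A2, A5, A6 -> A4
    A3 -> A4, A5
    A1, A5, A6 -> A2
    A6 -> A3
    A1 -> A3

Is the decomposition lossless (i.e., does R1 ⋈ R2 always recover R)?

Common attributes: R1 ∩ R2 = {A1, A3}.
Closure of {A1, A3}: A3 → A4, A5 applies, adding A4, A5. So (A1, A3)⁺ = {A1, A3, A4, A5}.
This closure contains every attribute of R1, so R1 ∩ R2 → R1. The join is lossless.

Yes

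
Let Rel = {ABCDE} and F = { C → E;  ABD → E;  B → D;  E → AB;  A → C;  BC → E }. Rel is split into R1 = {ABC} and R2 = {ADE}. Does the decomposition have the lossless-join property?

Common attributes: R1 ∩ R2 = {A}.
Closure of {A}: A → C applies, adding C; C → E applies, adding E; E → AB applies, adding B; B → D applies, adding D. So (A)⁺ = {ABCDE}.
This closure contains every attribute of R1, so R1 ∩ R2 → R1. The join is lossless.

Yes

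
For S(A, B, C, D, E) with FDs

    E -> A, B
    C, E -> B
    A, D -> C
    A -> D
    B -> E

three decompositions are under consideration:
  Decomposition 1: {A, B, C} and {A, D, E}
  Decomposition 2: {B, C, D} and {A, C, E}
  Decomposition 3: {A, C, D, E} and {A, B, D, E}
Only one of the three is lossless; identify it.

Decomposition 3

Decomposition 1: common = {A}, closure = {A, C, D} → lossy.
Decomposition 2: common = {C}, closure = {C} → lossy.
Decomposition 3: common = {A, D, E}, closure = {A, B, C, D, E} → lossless.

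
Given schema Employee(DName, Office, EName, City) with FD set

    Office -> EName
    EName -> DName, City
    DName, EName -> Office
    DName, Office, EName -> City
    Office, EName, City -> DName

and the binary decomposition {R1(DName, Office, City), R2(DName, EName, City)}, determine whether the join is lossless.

No

Common attributes: R1 ∩ R2 = {DName, City}.
No dependency enlarges {DName, City}, so (DName, City)⁺ = {DName, City}.
The closure contains neither all of R1 = {DName, Office, City} nor all of R2 = {DName, EName, City}, so the common attributes are not a superkey of either fragment. The join is lossy.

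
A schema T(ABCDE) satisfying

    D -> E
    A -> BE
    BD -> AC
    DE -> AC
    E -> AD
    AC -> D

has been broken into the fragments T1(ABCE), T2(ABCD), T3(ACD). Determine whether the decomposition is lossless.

Yes

Chase test. Columns are ABCDE; row i has aⱼ where attribute j ∈ Ti, else bᵢⱼ.
Initial tableau (one row per fragment):
  row 1: a1 a2 a3 b14 a5
  row 2: a1 a2 a3 a4 b25
  row 3: a1 b32 a3 a4 b35
Rows 2 and 3 agree on D; apply D→E and equate their E entries.
Rows 1 and 2 agree on A; apply A→BE and equate their BE entries.
Rows 1 and 3 agree on A; apply A→BE and equate their BE entries.
Rows 1 and 2 agree on E; apply E→AD and equate their AD entries.
Row 1 is now all distinguished symbols — the join is lossless.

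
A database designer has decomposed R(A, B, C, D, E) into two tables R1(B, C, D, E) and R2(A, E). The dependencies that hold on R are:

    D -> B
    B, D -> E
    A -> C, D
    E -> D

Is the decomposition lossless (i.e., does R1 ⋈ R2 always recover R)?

No

Common attributes: R1 ∩ R2 = {E}.
Closure of {E}: E → D applies, adding D; D → B applies, adding B. So (E)⁺ = {B, D, E}.
The closure contains neither all of R1 = {B, C, D, E} nor all of R2 = {A, E}, so the common attributes are not a superkey of either fragment. The join is lossy.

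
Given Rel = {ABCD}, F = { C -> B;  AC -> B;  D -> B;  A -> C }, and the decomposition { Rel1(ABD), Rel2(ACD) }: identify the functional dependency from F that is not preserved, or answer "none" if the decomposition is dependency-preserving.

Check C → B: no single fragment contains all of {BC}, and the restricted closure of {C} across the fragments never reaches {B}.
AC → B is preserved.
D → B is preserved.
A → C is preserved.

C -> B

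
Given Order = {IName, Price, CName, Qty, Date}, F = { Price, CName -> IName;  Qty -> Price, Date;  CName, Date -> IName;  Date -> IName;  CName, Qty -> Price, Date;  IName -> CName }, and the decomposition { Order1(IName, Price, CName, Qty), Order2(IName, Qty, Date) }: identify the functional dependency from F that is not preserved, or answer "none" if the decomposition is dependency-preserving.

none

Price, CName → IName lies within Order1.
Qty → Price, Date: restricted closure across fragments reaches Price, Date.
CName, Date → IName: restricted closure across fragments reaches IName.
Date → IName lies within Order2.
CName, Qty → Price, Date: restricted closure across fragments reaches Price, Date.
IName → CName lies within Order1.
Every dependency is enforceable on the fragments, so the decomposition is dependency-preserving.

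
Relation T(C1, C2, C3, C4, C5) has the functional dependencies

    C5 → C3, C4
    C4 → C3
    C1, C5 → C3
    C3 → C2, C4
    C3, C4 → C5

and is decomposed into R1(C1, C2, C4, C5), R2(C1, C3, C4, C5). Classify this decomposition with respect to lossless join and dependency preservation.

Lossless test: (C1, C4, C5)⁺ = {C1, C2, C3, C4, C5}, which contains all of one fragment — lossless.
Dependency preservation: C3 → C2, C4 is not contained in any single fragment, but the restricted closure of its left-hand side across the fragments still reaches the right-hand side; the remaining FDs each lie inside some fragment. All dependencies are preserved.

lossless and dependency-preserving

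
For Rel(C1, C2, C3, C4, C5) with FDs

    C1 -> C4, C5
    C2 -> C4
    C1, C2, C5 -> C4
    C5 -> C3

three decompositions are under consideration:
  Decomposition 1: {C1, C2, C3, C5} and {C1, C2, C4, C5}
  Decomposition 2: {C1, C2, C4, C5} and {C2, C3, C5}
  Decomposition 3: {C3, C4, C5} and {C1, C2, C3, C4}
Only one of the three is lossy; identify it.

Decomposition 3

Decomposition 1: common = {C1, C2, C5}, closure = {C1, C2, C3, C4, C5} → lossless.
Decomposition 2: common = {C2, C5}, closure = {C2, C3, C4, C5} → lossless.
Decomposition 3: common = {C3, C4}, closure = {C3, C4} → lossy.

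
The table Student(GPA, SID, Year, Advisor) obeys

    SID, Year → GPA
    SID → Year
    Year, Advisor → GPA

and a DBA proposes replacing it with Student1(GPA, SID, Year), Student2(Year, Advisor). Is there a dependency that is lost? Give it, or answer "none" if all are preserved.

Check Year, Advisor → GPA: no single fragment contains all of {GPA, Year, Advisor}, and the restricted closure of {Year, Advisor} across the fragments never reaches {GPA}.
SID, Year → GPA is preserved.
SID → Year is preserved.

Year, Advisor → GPA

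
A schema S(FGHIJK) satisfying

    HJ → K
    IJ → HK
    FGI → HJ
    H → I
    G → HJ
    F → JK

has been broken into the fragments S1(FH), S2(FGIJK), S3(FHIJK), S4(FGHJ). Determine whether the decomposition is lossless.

Yes

Chase test. Columns are FGHIJK; row i has aⱼ where attribute j ∈ Si, else bᵢⱼ.
Initial tableau (one row per fragment):
  row 1: a1 b12 a3 b14 b15 b16
  row 2: a1 a2 b23 a4 a5 a6
  row 3: a1 b32 a3 a4 a5 a6
  row 4: a1 a2 a3 b44 a5 b46
Rows 3 and 4 agree on HJ; apply HJ→K and equate their K entries.
Rows 2 and 3 agree on IJ; apply IJ→HK and equate their HK entries.
Rows 1 and 2 agree on H; apply H→I and equate their I entries.
Rows 1 and 4 agree on H; apply H→I and equate their I entries.
Rows 1 and 2 agree on F; apply F→JK and equate their JK entries.
Row 2 is now all distinguished symbols — the join is lossless.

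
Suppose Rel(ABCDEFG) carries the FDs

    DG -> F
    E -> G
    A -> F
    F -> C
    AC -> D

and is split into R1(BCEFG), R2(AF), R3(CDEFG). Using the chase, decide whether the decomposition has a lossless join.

Chase test. Columns are ABCDEFG; row i has aⱼ where attribute j ∈ Ri, else bᵢⱼ.
Initial tableau (one row per fragment):
  row 1: b11 a2 a3 b14 a5 a6 a7
  row 2: a1 b22 b23 b24 b25 a6 b27
  row 3: b31 b32 a3 a4 a5 a6 a7
Rows 1 and 2 agree on F; apply F→C and equate their C entries.
No row becomes fully distinguished — the join is lossy.

No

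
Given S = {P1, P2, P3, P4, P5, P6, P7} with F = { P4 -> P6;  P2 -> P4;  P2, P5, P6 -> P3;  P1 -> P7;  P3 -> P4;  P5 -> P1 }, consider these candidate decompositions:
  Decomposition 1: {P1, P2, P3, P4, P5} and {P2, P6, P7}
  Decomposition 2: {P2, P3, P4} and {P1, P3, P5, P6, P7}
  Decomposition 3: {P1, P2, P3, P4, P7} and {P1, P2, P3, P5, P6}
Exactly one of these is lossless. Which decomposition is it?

Decomposition 3

Decomposition 1: common = {P2}, closure = {P2, P4, P6} → lossy.
Decomposition 2: common = {P3}, closure = {P3, P4, P6} → lossy.
Decomposition 3: common = {P1, P2, P3}, closure = {P1, P2, P3, P4, P6, P7} → lossless.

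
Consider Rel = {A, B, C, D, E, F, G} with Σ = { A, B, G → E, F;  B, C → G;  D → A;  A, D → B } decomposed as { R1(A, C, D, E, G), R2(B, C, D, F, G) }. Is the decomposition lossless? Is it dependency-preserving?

Lossless test: (C, D, G)⁺ = {A, B, C, D, E, F, G}, which contains all of one fragment — lossless.
Dependency preservation: the restricted closure of {A, B, G} across the fragments never reaches {E, F}, so A, B, G → E, F cannot be enforced without a join — not preserved.

lossless but not dependency-preserving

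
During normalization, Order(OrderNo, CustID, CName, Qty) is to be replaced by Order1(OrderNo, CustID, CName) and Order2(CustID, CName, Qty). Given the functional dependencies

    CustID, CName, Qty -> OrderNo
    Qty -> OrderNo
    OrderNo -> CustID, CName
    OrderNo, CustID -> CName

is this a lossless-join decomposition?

No

Common attributes: Order1 ∩ Order2 = {CustID, CName}.
No dependency enlarges {CustID, CName}, so (CustID, CName)⁺ = {CustID, CName}.
The closure contains neither all of Order1 = {OrderNo, CustID, CName} nor all of Order2 = {CustID, CName, Qty}, so the common attributes are not a superkey of either fragment. The join is lossy.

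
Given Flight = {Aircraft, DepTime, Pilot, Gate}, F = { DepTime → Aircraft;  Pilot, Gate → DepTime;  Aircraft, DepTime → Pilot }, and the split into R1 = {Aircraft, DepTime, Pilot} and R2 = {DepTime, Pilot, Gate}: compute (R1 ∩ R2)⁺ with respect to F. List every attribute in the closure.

R1 ∩ R2 = {DepTime, Pilot}.
DepTime → Aircraft applies, adding Aircraft
Closure: {Aircraft, DepTime, Pilot}.

Aircraft, DepTime, Pilot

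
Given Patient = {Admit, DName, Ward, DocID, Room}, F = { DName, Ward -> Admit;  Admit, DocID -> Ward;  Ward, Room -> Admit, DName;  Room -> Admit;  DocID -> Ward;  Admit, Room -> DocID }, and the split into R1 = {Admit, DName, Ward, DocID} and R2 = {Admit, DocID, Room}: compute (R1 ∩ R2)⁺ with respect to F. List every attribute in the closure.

Admit, Ward, DocID

R1 ∩ R2 = {Admit, DocID}.
Admit, DocID → Ward applies, adding Ward
Closure: {Admit, Ward, DocID}.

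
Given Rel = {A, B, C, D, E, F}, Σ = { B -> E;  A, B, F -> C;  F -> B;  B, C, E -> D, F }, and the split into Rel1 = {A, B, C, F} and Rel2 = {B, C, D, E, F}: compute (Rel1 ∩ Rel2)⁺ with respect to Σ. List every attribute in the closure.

Rel1 ∩ Rel2 = {B, C, F}.
B → E applies, adding E
B, C, E → D, F applies, adding D
Closure: {B, C, D, E, F}.

B, C, D, E, F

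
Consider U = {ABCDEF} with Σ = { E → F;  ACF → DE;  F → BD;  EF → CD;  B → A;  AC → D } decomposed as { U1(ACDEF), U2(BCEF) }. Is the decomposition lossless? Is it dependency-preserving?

lossless but not dependency-preserving

Lossless test: (CEF)⁺ = {ABCDEF}, which contains all of one fragment — lossless.
Dependency preservation: the restricted closure of {B} across the fragments never reaches {A}, so B → A cannot be enforced without a join — not preserved.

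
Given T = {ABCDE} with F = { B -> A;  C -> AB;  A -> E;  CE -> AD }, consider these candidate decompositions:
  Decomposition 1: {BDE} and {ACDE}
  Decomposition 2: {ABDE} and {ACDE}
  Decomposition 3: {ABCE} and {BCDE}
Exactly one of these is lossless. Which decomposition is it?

Decomposition 1: common = {DE}, closure = {DE} → lossy.
Decomposition 2: common = {ADE}, closure = {ADE} → lossy.
Decomposition 3: common = {BCE}, closure = {ABCDE} → lossless.

Decomposition 3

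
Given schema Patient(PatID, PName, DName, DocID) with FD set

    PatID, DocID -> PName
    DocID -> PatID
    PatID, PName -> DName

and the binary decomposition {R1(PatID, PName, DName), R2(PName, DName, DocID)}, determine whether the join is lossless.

No

Common attributes: R1 ∩ R2 = {PName, DName}.
No dependency enlarges {PName, DName}, so (PName, DName)⁺ = {PName, DName}.
The closure contains neither all of R1 = {PatID, PName, DName} nor all of R2 = {PName, DName, DocID}, so the common attributes are not a superkey of either fragment. The join is lossy.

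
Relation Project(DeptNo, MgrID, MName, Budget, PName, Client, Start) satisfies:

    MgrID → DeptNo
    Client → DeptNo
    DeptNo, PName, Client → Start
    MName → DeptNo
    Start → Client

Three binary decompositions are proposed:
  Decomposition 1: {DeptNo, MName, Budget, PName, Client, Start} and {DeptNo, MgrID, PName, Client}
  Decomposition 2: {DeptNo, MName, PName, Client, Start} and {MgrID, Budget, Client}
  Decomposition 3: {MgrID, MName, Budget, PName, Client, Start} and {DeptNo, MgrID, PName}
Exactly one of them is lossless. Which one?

Decomposition 1: common = {DeptNo, PName, Client}, closure = {DeptNo, PName, Client, Start} → lossy.
Decomposition 2: common = {Client}, closure = {DeptNo, Client} → lossy.
Decomposition 3: common = {MgrID, PName}, closure = {DeptNo, MgrID, PName} → lossless.

Decomposition 3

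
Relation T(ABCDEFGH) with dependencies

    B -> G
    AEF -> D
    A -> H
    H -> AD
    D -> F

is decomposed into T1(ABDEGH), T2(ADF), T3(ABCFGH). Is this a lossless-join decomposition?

No

Chase test. Columns are ABCDEFGH; row i has aⱼ where attribute j ∈ Ti, else bᵢⱼ.
Initial tableau (one row per fragment):
  row 1: a1 a2 b13 a4 a5 b16 a7 a8
  row 2: a1 b22 b23 a4 b25 a6 b27 b28
  row 3: a1 a2 a3 b34 b35 a6 a7 a8
Rows 1 and 2 agree on A; apply A→H and equate their H entries.
Rows 1 and 3 agree on H; apply H→AD and equate their AD entries.
Rows 1 and 2 agree on D; apply D→F and equate their F entries.
No row becomes fully distinguished — the join is lossy.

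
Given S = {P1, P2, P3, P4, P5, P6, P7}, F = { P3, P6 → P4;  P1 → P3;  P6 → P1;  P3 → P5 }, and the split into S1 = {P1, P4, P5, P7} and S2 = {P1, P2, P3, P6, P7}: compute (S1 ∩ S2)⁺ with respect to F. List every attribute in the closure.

S1 ∩ S2 = {P1, P7}.
P1 → P3 applies, adding P3
P3 → P5 applies, adding P5
Closure: {P1, P3, P5, P7}.

P1, P3, P5, P7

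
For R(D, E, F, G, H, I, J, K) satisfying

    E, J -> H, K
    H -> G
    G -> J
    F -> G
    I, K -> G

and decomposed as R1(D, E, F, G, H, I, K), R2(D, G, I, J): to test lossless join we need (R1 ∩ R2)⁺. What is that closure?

D, G, I, J

R1 ∩ R2 = {D, G, I}.
G → J applies, adding J
Closure: {D, G, I, J}.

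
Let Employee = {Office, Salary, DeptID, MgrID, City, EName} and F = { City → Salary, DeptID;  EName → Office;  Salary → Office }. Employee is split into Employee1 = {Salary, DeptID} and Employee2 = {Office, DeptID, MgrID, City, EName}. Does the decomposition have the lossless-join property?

No

Common attributes: Employee1 ∩ Employee2 = {DeptID}.
No dependency enlarges {DeptID}, so (DeptID)⁺ = {DeptID}.
The closure contains neither all of Employee1 = {Salary, DeptID} nor all of Employee2 = {Office, DeptID, MgrID, City, EName}, so the common attributes are not a superkey of either fragment. The join is lossy.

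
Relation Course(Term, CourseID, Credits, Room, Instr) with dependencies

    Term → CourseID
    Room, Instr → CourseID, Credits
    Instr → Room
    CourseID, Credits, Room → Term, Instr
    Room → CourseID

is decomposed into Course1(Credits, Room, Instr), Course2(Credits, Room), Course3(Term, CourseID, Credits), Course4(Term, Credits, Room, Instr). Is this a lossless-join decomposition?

Chase test. Columns are Term, CourseID, Credits, Room, Instr; row i has aⱼ where attribute j ∈ Coursei, else bᵢⱼ.
Initial tableau (one row per fragment):
  row 1: b11 b12 a3 a4 a5
  row 2: b21 b22 a3 a4 b25
  row 3: a1 a2 a3 b34 b35
  row 4: a1 b42 a3 a4 a5
Rows 3 and 4 agree on Term; apply Term→CourseID and equate their CourseID entries.
Rows 1 and 4 agree on Room, Instr; apply Room, Instr→CourseID, Credits and equate their CourseID, Credits entries.
Rows 1 and 4 agree on CourseID, Credits, Room; apply CourseID, Credits, Room→Term, Instr and equate their Term, Instr entries.
Rows 1 and 2 agree on Room; apply Room→CourseID and equate their CourseID entries.
Rows 1 and 2 agree on CourseID, Credits, Room; apply CourseID, Credits, Room→Term, Instr and equate their Term, Instr entries.
Row 1 is now all distinguished symbols — the join is lossless.

Yes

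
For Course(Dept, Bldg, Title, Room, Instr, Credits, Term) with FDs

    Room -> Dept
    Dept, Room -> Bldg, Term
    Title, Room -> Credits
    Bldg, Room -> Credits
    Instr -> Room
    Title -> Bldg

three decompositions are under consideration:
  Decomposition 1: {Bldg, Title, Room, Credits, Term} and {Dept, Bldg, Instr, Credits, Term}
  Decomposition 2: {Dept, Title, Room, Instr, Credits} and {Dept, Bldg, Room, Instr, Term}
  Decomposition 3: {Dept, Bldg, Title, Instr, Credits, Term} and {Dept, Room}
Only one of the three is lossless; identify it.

Decomposition 1: common = {Bldg, Credits, Term}, closure = {Bldg, Credits, Term} → lossy.
Decomposition 2: common = {Dept, Room, Instr}, closure = {Dept, Bldg, Room, Instr, Credits, Term} → lossless.
Decomposition 3: common = {Dept}, closure = {Dept} → lossy.

Decomposition 2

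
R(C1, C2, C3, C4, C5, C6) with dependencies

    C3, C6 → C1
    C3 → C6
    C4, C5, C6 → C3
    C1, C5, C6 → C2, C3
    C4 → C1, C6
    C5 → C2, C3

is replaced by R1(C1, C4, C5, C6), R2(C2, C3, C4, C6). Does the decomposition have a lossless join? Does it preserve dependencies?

lossy and not dependency-preserving

Lossless test: (C4, C6)⁺ = {C1, C4, C6}, which is a superkey of neither fragment — lossy.
Dependency preservation: the restricted closure of {C3, C6} across the fragments never reaches {C1}, so C3, C6 → C1 cannot be enforced without a join — not preserved.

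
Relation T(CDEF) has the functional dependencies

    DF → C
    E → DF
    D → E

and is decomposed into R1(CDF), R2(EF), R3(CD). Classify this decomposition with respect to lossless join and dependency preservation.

lossy and not dependency-preserving

Lossless test (chase): Rows 1 and 3 agree on D; apply D→E and equate their E entries. Rows 1 and 3 agree on E; apply E→DF and equate their DF entries. No row becomes fully distinguished — the join is lossy.
Dependency preservation: the restricted closure of {E} across the fragments never reaches {DF}, so E → DF cannot be enforced without a join — not preserved.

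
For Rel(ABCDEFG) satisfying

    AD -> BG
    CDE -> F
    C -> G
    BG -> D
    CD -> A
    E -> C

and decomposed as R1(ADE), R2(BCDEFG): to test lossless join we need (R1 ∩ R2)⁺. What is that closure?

R1 ∩ R2 = {DE}.
E → C applies, adding C
CDE → F applies, adding F
C → G applies, adding G
CD → A applies, adding A
AD → BG applies, adding B
Closure: {ABCDEFG}.

ABCDEFG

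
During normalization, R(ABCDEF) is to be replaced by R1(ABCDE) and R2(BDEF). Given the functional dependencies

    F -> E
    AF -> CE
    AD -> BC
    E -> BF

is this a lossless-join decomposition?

Yes

Common attributes: R1 ∩ R2 = {BDE}.
Closure of {BDE}: E → BF applies, adding F. So (BDE)⁺ = {BDEF}.
This closure contains every attribute of R2, so R1 ∩ R2 → R2. The join is lossless.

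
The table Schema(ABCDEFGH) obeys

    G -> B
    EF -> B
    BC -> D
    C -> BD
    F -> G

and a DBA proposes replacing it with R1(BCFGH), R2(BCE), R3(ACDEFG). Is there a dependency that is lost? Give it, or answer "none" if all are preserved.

none

G → B lies within R1.
EF → B: restricted closure across fragments reaches B.
BC → D: restricted closure across fragments reaches D.
C → BD: restricted closure across fragments reaches BD.
F → G lies within R1.
Every dependency is enforceable on the fragments, so the decomposition is dependency-preserving.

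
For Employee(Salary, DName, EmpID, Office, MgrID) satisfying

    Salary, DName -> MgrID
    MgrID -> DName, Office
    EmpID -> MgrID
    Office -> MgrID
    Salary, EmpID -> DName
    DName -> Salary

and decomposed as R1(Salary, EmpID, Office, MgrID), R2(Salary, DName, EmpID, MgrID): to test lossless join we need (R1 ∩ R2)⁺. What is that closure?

Salary, DName, EmpID, Office, MgrID

R1 ∩ R2 = {Salary, EmpID, MgrID}.
MgrID → DName, Office applies, adding DName, Office
Closure: {Salary, DName, EmpID, Office, MgrID}.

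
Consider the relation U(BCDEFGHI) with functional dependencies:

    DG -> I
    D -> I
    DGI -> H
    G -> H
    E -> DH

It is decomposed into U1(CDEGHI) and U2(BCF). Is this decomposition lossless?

Common attributes: U1 ∩ U2 = {C}.
No dependency enlarges {C}, so (C)⁺ = {C}.
The closure contains neither all of U1 = {CDEGHI} nor all of U2 = {BCF}, so the common attributes are not a superkey of either fragment. The join is lossy.

No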